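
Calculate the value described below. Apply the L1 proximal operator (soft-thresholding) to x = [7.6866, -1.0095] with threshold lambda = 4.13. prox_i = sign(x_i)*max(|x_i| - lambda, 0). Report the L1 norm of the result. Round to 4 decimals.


Soft-thresholding with lambda = 4.13:
prox(7.6866) = sign(7.6866)*max(|7.6866| - 4.13, 0) = 3.5566
prox(-1.0095) = sign(-1.0095)*max(|-1.0095| - 4.13, 0) = 0.0
prox(x) = [3.5566, 0.0]
||prox(x)||_1 = 3.5566 + 0.0 = 3.5566


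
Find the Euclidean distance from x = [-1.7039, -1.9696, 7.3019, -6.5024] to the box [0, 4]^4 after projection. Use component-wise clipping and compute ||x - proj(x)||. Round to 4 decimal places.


Project each component onto [0, 4].
clip(-1.7039) = 0.0, clip(-1.9696) = 0.0, clip(7.3019) = 4.0, clip(-6.5024) = 0.0
Projection = [0.0, 0.0, 4.0, 0.0]
Squared diffs: [2.9033, 3.8793, 10.9025, 42.2812]
Distance = sqrt(59.9663) = 7.7438


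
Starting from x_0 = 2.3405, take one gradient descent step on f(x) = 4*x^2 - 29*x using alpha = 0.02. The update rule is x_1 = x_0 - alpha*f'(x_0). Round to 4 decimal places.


We compute the gradient at x_0 and apply the update.
f'(x) = 8*x - 29
f'(2.3405) = 8*2.3405 - 29 = -10.276
x_1 = 2.3405 - 0.02*-10.276 = 2.546


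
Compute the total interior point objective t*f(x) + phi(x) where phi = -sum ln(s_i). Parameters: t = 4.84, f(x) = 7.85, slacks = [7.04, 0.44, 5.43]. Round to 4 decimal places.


Step 1: Compute log-barrier.
ln values: [1.9516, -0.821, 1.6919]
phi = -(1.9516 - 0.821 + 1.6919) = -2.8226
Step 2: Compute augmented objective.
t*f(x) = 4.84*7.85 = 37.994
Total = 37.994 - 2.8226 = 35.1714


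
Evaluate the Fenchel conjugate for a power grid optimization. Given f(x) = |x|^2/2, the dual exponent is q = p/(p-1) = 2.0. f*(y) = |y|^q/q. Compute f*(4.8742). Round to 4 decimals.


The conjugate exponent q satisfies 1/p + 1/q = 1.
p = 2, so q = 2/(2 - 1) = 2.0
|y|^q = 4.8742^2.0 = 23.7578
f*(4.8742) = 23.7578 / 2.0 = 11.8789


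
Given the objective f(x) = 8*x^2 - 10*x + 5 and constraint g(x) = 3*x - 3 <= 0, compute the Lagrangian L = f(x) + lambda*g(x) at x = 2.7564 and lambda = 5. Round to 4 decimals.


Step 1: Evaluate f(x).
f(2.7564) = 8*2.7564^2 - 10*2.7564 + 5 = 38.2179
Step 2: Evaluate g(x).
g(2.7564) = 3*2.7564 - 3 = 5.2692
Step 3: Compute Lagrangian.
L = 38.2179 + 5*5.2692 = 64.5639


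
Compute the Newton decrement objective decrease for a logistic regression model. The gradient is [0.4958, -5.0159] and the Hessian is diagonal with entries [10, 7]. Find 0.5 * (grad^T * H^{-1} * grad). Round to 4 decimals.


Step 1: H is diagonal, so H^(-1) * g = [0.0496, -0.7166].
Step 2: g^T H^(-1) g = sum_i g_i^2 / H_ii
  = (0.4958)^2/10 + (-5.0159)^2/7
  = 0.0246 + 3.5942 = 3.6188
Step 3: Objective decrease = 0.5 * g^T H^(-1) g = 1.8094


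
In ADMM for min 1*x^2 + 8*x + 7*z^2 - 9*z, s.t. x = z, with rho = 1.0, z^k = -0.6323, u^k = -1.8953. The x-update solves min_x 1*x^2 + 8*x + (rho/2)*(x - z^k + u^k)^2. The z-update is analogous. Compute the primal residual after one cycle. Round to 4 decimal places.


ADMM iteration with rho = 1.0, z^k = -0.6323, u^k = -1.8953
Step 1: x-update.
Minimize 1*x^2 + 8*x + (1.0/2)*(x + 0.6323 - 1.8953)^2
FOC: (2*1 + 1.0)*x = -8 + 1.0*(-0.6323 + 1.8953)
x^{k+1} = -2.2457
Step 2: z-update.
Minimize 7*z^2 - 9*z + (1.0/2)*(-2.2457 - z - 1.8953)^2
FOC: (2*7 + 1.0)*z = 9 + 1.0*(-2.2457 - 1.8953)
z^{k+1} = 0.3239
Step 3: u-update.
u^{k+1} = -1.8953 - 2.2457 - 0.3239 = -4.4649
Step 4: Primal residual = |-2.2457 - 0.3239| = 2.5696


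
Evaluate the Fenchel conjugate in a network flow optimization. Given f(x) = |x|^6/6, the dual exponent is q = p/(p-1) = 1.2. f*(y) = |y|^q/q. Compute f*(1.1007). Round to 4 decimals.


The conjugate exponent q satisfies 1/p + 1/q = 1.
p = 6, so q = 6/(6 - 1) = 1.2
|y|^q = 1.1007^1.2 = 1.122
f*(1.1007) = 1.122 / 1.2 = 0.935


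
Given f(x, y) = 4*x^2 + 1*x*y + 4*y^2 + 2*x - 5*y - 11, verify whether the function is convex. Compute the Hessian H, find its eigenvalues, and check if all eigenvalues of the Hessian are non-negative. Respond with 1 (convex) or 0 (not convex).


The Hessian of f(x,y) = 4*x^2 + 1*x*y + 4*y^2 + 2*x - 5*y - 11 is:
H = [[8, 1], [1, 8]]
Trace = 8 + 8 = 16
Determinant = 8*8 - (1)^2 = 63
Discriminant = (16)^2 - 4*63 = 4.0
Eigenvalues: lambda_1 = 7.0, lambda_2 = 9.0
The function is convex.

1


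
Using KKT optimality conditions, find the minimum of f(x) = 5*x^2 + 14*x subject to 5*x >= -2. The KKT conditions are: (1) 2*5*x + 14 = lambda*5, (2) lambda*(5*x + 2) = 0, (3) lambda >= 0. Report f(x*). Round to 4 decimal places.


Step 1: Try lambda = 0 (constraint inactive).
x_unc = -14/(2*5) = -1.4
Check: 5*-1.4 = -7.0 < -2 -- violated!
Step 2: Constraint must be active: 5*x = -2
x* = -2/5 = -0.4
lambda = (2*5*(-0.4) + 14)/5 = 2.0
Step 3: Compute optimal value.
f(x*) = 5*(-0.4)^2 + 14*(-0.4) = -4.8


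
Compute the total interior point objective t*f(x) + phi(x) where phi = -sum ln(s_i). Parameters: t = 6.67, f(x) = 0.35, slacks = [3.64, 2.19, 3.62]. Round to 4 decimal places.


Step 1: Compute log-barrier.
ln values: [1.292, 0.7839, 1.2865]
phi = -(1.292 + 0.7839 + 1.2865) = -3.3624
Step 2: Compute augmented objective.
t*f(x) = 6.67*0.35 = 2.3345
Total = 2.3345 - 3.3624 = -1.0279


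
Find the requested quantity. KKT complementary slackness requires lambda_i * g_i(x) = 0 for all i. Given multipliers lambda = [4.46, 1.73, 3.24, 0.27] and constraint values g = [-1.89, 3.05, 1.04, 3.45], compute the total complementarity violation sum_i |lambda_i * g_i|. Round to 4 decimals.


KKT complementary slackness check:
lambda_1 * g_1 = 4.46 * -1.89 = -8.4294
lambda_2 * g_2 = 1.73 * 3.05 = 5.2765
lambda_3 * g_3 = 3.24 * 1.04 = 3.3696
lambda_4 * g_4 = 0.27 * 3.45 = 0.9315
Total violation = 8.4294 + 5.2765 + 3.3696 + 0.9315 = 18.007


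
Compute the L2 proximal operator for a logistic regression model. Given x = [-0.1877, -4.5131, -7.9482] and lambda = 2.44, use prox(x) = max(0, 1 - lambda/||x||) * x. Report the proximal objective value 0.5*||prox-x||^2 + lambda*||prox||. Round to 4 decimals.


Step 1: Compute ||x||.
||x|| = 9.1421
Step 2: Compute scaling factor.
scale = max(0, 1 - 2.44/9.1421) = 0.7331
Step 3: prox(x) = [-0.1376, -3.3086, -5.8268]
||prox(x)|| = 6.7021
Step 4: Proximal objective.
0.5*||prox-x||^2 = 2.9768
lambda*||prox|| = 16.3531
Total = 19.3298


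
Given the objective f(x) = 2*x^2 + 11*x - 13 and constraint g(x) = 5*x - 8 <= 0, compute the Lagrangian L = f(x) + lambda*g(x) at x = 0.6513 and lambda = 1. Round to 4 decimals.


Step 1: Evaluate f(x).
f(0.6513) = 2*0.6513^2 + 11*0.6513 - 13 = -4.9873
Step 2: Evaluate g(x).
g(0.6513) = 5*0.6513 - 8 = -4.7435
Step 3: Compute Lagrangian.
L = -4.9873 + 1*-4.7435 = -9.7308


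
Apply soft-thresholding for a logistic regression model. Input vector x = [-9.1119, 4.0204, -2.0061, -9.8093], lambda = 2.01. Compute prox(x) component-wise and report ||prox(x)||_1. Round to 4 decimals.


Soft-thresholding with lambda = 2.01:
prox(-9.1119) = sign(-9.1119)*max(|-9.1119| - 2.01, 0) = -7.1019
prox(4.0204) = sign(4.0204)*max(|4.0204| - 2.01, 0) = 2.0104
prox(-2.0061) = sign(-2.0061)*max(|-2.0061| - 2.01, 0) = 0.0
prox(-9.8093) = sign(-9.8093)*max(|-9.8093| - 2.01, 0) = -7.7993
prox(x) = [-7.1019, 2.0104, 0.0, -7.7993]
||prox(x)||_1 = 7.1019 + 2.0104 + 0.0 + 7.7993 = 16.9116


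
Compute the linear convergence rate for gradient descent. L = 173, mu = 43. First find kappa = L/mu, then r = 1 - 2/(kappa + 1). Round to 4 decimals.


Step 1: Compute the condition number.
kappa = L/mu = 173/43 = 4.0233
Step 2: Compute the convergence rate.
r = 1 - 2/(kappa + 1) = 1 - 2*mu/(L + mu) = (L - mu)/(L + mu) = 130/216 = 0.6019


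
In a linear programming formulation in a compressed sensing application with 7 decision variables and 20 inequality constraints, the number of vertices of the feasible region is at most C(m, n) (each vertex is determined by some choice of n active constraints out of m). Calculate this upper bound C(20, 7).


Each vertex corresponds to some choice of n active constraints out of m, so the number of vertices is at most C(m, n) = m! / (n!(m-n)!).
m = 20, n = 7
Numerator: 20 * 19 * 18 * 17 * 16 * 15 * 14
Denominator: 7! = 5040
C(20, 7) = 77520


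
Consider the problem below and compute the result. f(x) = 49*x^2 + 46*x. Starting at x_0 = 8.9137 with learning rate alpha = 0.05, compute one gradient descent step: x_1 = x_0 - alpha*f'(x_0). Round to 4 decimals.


We compute the gradient at x_0 and apply the update.
f'(x) = 98*x + 46
f'(8.9137) = 98*8.9137 + 46 = 919.5426
x_1 = 8.9137 - 0.05*919.5426 = -37.0634


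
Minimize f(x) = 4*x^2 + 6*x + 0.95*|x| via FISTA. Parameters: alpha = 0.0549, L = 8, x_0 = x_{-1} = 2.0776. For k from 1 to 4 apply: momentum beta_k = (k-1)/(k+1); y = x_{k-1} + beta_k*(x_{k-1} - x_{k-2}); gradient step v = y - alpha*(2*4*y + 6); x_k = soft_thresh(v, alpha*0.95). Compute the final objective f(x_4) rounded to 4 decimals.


FISTA on f(x) = 4*x^2 + 6*x + 0.95*|x|
L = 8, alpha = 0.0549
Iteration 1: beta = 0.0, y = 2.0776 + 0.0*(2.0776 - 2.0776) = 2.0776
  grad(y) = 22.6208, v = y - alpha*grad = 0.8357
  prox(v) = soft_thresh(0.8357, 0.0522) = 0.7836
Iteration 2: beta = 0.3333, y = 0.7836 + 0.3333*(0.7836 - 2.0776) = 0.3522
  grad(y) = 8.8177, v = y - alpha*grad = -0.1319
  prox(v) = soft_thresh(-0.1319, 0.0522) = -0.0797
Iteration 3: beta = 0.5, y = -0.0797 + 0.5*(-0.0797 - 0.7836) = -0.5114
  grad(y) = 1.9091, v = y - alpha*grad = -0.6162
  prox(v) = soft_thresh(-0.6162, 0.0522) = -0.564
Iteration 4: beta = 0.6, y = -0.564 + 0.6*(-0.564 + 0.0797) = -0.8546
  grad(y) = -0.8368, v = y - alpha*grad = -0.8087
  prox(v) = soft_thresh(-0.8087, 0.0522) = -0.7565
f(x_4) = 4*(-0.7565)^2 + 6*(-0.7565) + 0.95*|-0.7565| = -1.5312


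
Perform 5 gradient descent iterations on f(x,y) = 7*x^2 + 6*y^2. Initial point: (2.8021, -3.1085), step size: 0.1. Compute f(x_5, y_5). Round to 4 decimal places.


Gradient descent on f(x,y) = 7*x^2 + 6*y^2.
Starting point: (2.8021, -3.1085), alpha = 0.1
Step 1: grad_x = 2*7*2.8021 = 39.2294, grad_y = 2*6*-3.1085 = -37.302
  x_1 = 2.8021 - 0.1*39.2294 = -1.1208
  y_1 = -3.1085 - 0.1*-37.302 = 0.6217
Step 2: grad_x = 2*7*-1.1208 = -15.6918, grad_y = 2*6*0.6217 = 7.4604
  x_2 = -1.1208 - 0.1*-15.6918 = 0.4483
  y_2 = 0.6217 - 0.1*7.4604 = -0.1243
Step 3: grad_x = 2*7*0.4483 = 6.2767, grad_y = 2*6*-0.1243 = -1.4921
  x_3 = 0.4483 - 0.1*6.2767 = -0.1793
  y_3 = -0.1243 - 0.1*-1.4921 = 0.0249
Step 4: grad_x = 2*7*-0.1793 = -2.5107, grad_y = 2*6*0.0249 = 0.2984
  x_4 = -0.1793 - 0.1*-2.5107 = 0.0717
  y_4 = 0.0249 - 0.1*0.2984 = -0.005
Step 5: grad_x = 2*7*0.0717 = 1.0043, grad_y = 2*6*-0.005 = -0.0597
  x_5 = 0.0717 - 0.1*1.0043 = -0.0287
  y_5 = -0.005 - 0.1*-0.0597 = 0.001
f(-0.0287, 0.001) = 7*(-0.0287)^2 + 6*0.001^2 = 0.0058


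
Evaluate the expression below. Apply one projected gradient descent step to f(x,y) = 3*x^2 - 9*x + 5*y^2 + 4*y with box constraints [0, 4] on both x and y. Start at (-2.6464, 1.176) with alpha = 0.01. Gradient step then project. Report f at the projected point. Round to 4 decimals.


Step 1: Compute gradient at (-2.6464, 1.176).
grad_x = 2*3*-2.6464 - 9 = -24.8784
grad_y = 2*5*1.176 + 4 = 15.76
Step 2: Gradient step.
x_raw = -2.6464 - 0.01*-24.8784 = -2.3976
y_raw = 1.176 - 0.01*15.76 = 1.0184
Step 3: Project onto [0, 4].
x_proj = clip(-2.3976) = 0.0
y_proj = clip(1.0184) = 1.0184
Step 4: Evaluate f.
f(0.0, 1.0184) = 9.2593


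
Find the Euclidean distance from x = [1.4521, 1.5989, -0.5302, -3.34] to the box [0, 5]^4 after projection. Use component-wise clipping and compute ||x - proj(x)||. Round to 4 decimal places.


Project each component onto [0, 5].
clip(1.4521) = 1.4521, clip(1.5989) = 1.5989, clip(-0.5302) = 0.0, clip(-3.34) = 0.0
Projection = [1.4521, 1.5989, 0.0, 0.0]
Squared diffs: [0.0, 0.0, 0.2811, 11.1556]
Distance = sqrt(11.4367) = 3.3818


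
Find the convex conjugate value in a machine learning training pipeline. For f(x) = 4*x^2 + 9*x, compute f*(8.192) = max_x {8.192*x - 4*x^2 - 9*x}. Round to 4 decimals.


f*(y) = sup_x {y*x - a*x^2 - b*x} = sup_x {(y-b)*x - a*x^2}
FOC: (y - b) - 2a*x = 0 => x* = (y - b)/(2a)
x* = (8.192 - 9)/(2*4) = -0.101
f*(8.192) = (y-b)^2/(4a) = (8.192 - 9)^2/(4*4)
= 0.6529/16 = 0.0408


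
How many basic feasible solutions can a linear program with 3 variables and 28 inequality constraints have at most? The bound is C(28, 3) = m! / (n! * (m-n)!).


Each vertex corresponds to some choice of n active constraints out of m, so the number of vertices is at most C(m, n) = m! / (n!(m-n)!).
m = 28, n = 3
Numerator: 28 * 27 * 26
Denominator: 3! = 6
C(28, 3) = 3276


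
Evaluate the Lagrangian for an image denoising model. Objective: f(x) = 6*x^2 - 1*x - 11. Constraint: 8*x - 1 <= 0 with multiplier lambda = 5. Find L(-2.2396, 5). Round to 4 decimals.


Step 1: Evaluate f(x).
f(-2.2396) = 6*(-2.2396)^2 - 1*(-2.2396) - 11 = 21.3344
Step 2: Evaluate g(x).
g(-2.2396) = 8*-2.2396 - 1 = -18.9168
Step 3: Compute Lagrangian.
L = 21.3344 + 5*-18.9168 = -73.2496


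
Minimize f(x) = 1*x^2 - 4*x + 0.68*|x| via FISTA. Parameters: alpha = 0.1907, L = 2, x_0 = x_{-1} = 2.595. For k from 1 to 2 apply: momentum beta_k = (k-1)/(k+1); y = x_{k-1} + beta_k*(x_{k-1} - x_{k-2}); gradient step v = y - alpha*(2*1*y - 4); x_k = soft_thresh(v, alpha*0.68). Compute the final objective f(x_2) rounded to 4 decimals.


FISTA on f(x) = 1*x^2 - 4*x + 0.68*|x|
L = 2, alpha = 0.1907
Iteration 1: beta = 0.0, y = 2.595 + 0.0*(2.595 - 2.595) = 2.595
  grad(y) = 1.19, v = y - alpha*grad = 2.3681
  prox(v) = soft_thresh(2.3681, 0.1297) = 2.2384
Iteration 2: beta = 0.3333, y = 2.2384 + 0.3333*(2.2384 - 2.595) = 2.1195
  grad(y) = 0.239, v = y - alpha*grad = 2.0739
  prox(v) = soft_thresh(2.0739, 0.1297) = 1.9443
f(x_2) = 1*1.9443^2 - 4*1.9443 + 0.68*|1.9443| = -2.6748


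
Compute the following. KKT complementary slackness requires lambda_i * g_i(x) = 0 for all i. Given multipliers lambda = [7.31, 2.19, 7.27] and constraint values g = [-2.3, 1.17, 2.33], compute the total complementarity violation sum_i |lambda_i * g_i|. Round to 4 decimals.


KKT complementary slackness check:
lambda_1 * g_1 = 7.31 * -2.3 = -16.813
lambda_2 * g_2 = 2.19 * 1.17 = 2.5623
lambda_3 * g_3 = 7.27 * 2.33 = 16.9391
Total violation = 16.813 + 2.5623 + 16.9391 = 36.3144


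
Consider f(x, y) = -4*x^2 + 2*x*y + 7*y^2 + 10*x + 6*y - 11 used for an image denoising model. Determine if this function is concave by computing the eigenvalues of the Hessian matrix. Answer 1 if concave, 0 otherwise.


The Hessian of f(x,y) = -4*x^2 + 2*x*y + 7*y^2 + 10*x + 6*y - 11 is:
H = [[-8, 2], [2, 14]]
Trace = -8 + 14 = 6
Determinant = -8*14 - (2)^2 = -116
Discriminant = (6)^2 - 4*-116 = 500.0
Eigenvalues: lambda_1 = -8.1803, lambda_2 = 14.1803
The function is not concave.

0


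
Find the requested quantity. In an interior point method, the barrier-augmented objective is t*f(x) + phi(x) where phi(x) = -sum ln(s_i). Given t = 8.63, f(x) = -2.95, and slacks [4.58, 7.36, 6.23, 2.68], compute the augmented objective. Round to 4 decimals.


Step 1: Compute log-barrier.
ln values: [1.5217, 1.9961, 1.8294, 0.9858]
phi = -(1.5217 + 1.9961 + 1.8294 + 0.9858) = -6.333
Step 2: Compute augmented objective.
t*f(x) = 8.63*-2.95 = -25.4585
Total = -25.4585 - 6.333 = -31.7915


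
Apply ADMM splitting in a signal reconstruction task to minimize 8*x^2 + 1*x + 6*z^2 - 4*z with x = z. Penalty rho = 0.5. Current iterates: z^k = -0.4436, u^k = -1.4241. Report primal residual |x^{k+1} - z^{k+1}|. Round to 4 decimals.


ADMM iteration with rho = 0.5, z^k = -0.4436, u^k = -1.4241
Step 1: x-update.
Minimize 8*x^2 + 1*x + (0.5/2)*(x + 0.4436 - 1.4241)^2
FOC: (2*8 + 0.5)*x = -1 + 0.5*(-0.4436 + 1.4241)
x^{k+1} = -0.0309
Step 2: z-update.
Minimize 6*z^2 - 4*z + (0.5/2)*(-0.0309 - z - 1.4241)^2
FOC: (2*6 + 0.5)*z = 4 + 0.5*(-0.0309 - 1.4241)
z^{k+1} = 0.2618
Step 3: u-update.
u^{k+1} = -1.4241 - 0.0309 - 0.2618 = -1.7168
Step 4: Primal residual = |-0.0309 - 0.2618| = 0.2927


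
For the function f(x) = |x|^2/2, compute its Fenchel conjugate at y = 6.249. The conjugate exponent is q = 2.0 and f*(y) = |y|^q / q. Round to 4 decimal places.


The conjugate exponent q satisfies 1/p + 1/q = 1.
p = 2, so q = 2/(2 - 1) = 2.0
|y|^q = 6.249^2.0 = 39.05
f*(6.249) = 39.05 / 2.0 = 19.525


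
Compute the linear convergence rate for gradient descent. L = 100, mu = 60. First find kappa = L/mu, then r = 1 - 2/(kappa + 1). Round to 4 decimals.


Step 1: Compute the condition number.
kappa = L/mu = 100/60 = 1.6667
Step 2: Compute the convergence rate.
r = 1 - 2/(kappa + 1) = 1 - 2*mu/(L + mu) = (L - mu)/(L + mu) = 40/160 = 0.25


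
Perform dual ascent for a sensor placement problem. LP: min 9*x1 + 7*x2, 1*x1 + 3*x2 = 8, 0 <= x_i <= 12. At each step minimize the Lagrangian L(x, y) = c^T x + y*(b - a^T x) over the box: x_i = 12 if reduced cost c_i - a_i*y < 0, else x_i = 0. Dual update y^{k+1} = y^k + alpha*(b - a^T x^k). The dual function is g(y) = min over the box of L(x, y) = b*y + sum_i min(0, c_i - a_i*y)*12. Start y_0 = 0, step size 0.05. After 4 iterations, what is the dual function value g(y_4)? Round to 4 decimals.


Dual ascent for LP: min 9*x1 + 7*x2, 1*x1 + 3*x2 = 8, 0 <= x_i <= 12
Step 1: y^k = 0.0, reduced costs: (9.0, 7.0)
  x^k = (0.0, 0.0), subgradient = b - a^T x = 8.0
  y^{k+1} = 0.0 + 0.05*8.0 = 0.4
Step 2: y^k = 0.4, reduced costs: (8.6, 5.8)
  x^k = (0.0, 0.0), subgradient = b - a^T x = 8.0
  y^{k+1} = 0.4 + 0.05*8.0 = 0.8
Step 3: y^k = 0.8, reduced costs: (8.2, 4.6)
  x^k = (0.0, 0.0), subgradient = b - a^T x = 8.0
  y^{k+1} = 0.8 + 0.05*8.0 = 1.2
Step 4: y^k = 1.2, reduced costs: (7.8, 3.4)
  x^k = (0.0, 0.0), subgradient = b - a^T x = 8.0
  y^{k+1} = 1.2 + 0.05*8.0 = 1.6
Dual objective at y_4 = 1.6: reduced costs (7.4, 2.2), box minimizer x = (0.0, 0.0)
g(y_4) = b*y + (c1 - a1*y)*x1 + (c2 - a2*y)*x2 = 8*1.6 + 7.4*0.0 + 2.2*0.0 = 12.8 + 0.0 + 0.0 = 12.8


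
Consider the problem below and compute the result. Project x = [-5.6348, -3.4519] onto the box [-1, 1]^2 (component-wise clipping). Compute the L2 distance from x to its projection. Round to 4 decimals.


Project each component onto [-1, 1].
clip(-5.6348) = -1.0, clip(-3.4519) = -1.0
Projection = [-1.0, -1.0]
Squared diffs: [21.4814, 6.0118]
Distance = sqrt(27.4932) = 5.2434


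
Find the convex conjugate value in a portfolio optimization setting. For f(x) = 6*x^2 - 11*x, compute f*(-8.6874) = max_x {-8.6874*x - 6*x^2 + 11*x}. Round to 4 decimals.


f*(y) = sup_x {y*x - a*x^2 - b*x} = sup_x {(y-b)*x - a*x^2}
FOC: (y - b) - 2a*x = 0 => x* = (y - b)/(2a)
x* = (-8.6874 + 11)/(2*6) = 0.1927
f*(-8.6874) = (y-b)^2/(4a) = (-8.6874 + 11)^2/(4*6)
= 5.3481/24 = 0.2228


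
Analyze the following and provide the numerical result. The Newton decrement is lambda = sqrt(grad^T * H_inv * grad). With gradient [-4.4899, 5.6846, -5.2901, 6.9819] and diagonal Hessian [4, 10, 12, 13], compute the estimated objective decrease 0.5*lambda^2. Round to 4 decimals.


Step 1: H is diagonal, so H^(-1) * g = [-1.1225, 0.5685, -0.4408, 0.5371].
Step 2: g^T H^(-1) g = sum_i g_i^2 / H_ii
  = (-4.4899)^2/4 + (5.6846)^2/10 + (-5.2901)^2/12 + (6.9819)^2/13
  = 5.0398 + 3.2315 + 2.3321 + 3.7498 = 14.3531
Step 3: Objective decrease = 0.5 * g^T H^(-1) g = 7.1766


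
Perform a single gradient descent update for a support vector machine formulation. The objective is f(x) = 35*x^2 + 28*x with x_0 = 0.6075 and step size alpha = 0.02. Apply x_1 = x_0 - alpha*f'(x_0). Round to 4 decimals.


We compute the gradient at x_0 and apply the update.
f'(x) = 70*x + 28
f'(0.6075) = 70*0.6075 + 28 = 70.525
x_1 = 0.6075 - 0.02*70.525 = -0.803


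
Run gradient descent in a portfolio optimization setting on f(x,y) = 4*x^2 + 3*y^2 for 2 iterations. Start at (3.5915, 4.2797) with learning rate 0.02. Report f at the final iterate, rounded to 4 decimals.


Gradient descent on f(x,y) = 4*x^2 + 3*y^2.
Starting point: (3.5915, 4.2797), alpha = 0.02
Step 1: grad_x = 2*4*3.5915 = 28.732, grad_y = 2*3*4.2797 = 25.6782
  x_1 = 3.5915 - 0.02*28.732 = 3.0169
  y_1 = 4.2797 - 0.02*25.6782 = 3.7661
Step 2: grad_x = 2*4*3.0169 = 24.1349, grad_y = 2*3*3.7661 = 22.5968
  x_2 = 3.0169 - 0.02*24.1349 = 2.5342
  y_2 = 3.7661 - 0.02*22.5968 = 3.3142
f(2.5342, 3.3142) = 4*2.5342^2 + 3*3.3142^2 = 58.6397


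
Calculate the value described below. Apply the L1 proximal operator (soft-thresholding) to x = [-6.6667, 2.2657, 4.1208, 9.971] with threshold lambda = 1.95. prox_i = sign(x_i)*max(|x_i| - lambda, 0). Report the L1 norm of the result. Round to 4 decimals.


Soft-thresholding with lambda = 1.95:
prox(-6.6667) = sign(-6.6667)*max(|-6.6667| - 1.95, 0) = -4.7167
prox(2.2657) = sign(2.2657)*max(|2.2657| - 1.95, 0) = 0.3157
prox(4.1208) = sign(4.1208)*max(|4.1208| - 1.95, 0) = 2.1708
prox(9.971) = sign(9.971)*max(|9.971| - 1.95, 0) = 8.021
prox(x) = [-4.7167, 0.3157, 2.1708, 8.021]
||prox(x)||_1 = 4.7167 + 0.3157 + 2.1708 + 8.021 = 15.2242


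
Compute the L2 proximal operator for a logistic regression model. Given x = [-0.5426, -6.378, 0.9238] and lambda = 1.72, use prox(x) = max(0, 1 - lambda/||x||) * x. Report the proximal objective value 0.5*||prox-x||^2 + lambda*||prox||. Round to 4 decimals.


Step 1: Compute ||x||.
||x|| = 6.4674
Step 2: Compute scaling factor.
scale = max(0, 1 - 1.72/6.4674) = 0.734
Step 3: prox(x) = [-0.3983, -4.6818, 0.6781]
||prox(x)|| = 4.7474
Step 4: Proximal objective.
0.5*||prox-x||^2 = 1.4792
lambda*||prox|| = 8.1655
Total = 9.6447


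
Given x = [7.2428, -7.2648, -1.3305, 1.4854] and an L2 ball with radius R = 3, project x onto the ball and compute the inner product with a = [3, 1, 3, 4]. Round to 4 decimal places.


Step 1: Compute ||x|| (intermediates to 6 decimals).
||x|| = sqrt(7.2428^2 + (-7.2648)^2 + (-1.3305)^2 + 1.4854^2) = 10.45046
Step 2: Project.
Since ||x|| > R, scale = R/||x|| = 3/10.45046 = 0.287069, proj(x) = scale * x
proj(x) = [2.079183, -2.085499, -0.381945, 0.426412]
Step 3: Dot product.
a^T * proj(x) = 3*2.079183 + 1*(-2.085499) + 3*(-0.381945) + 4*0.426412 = 4.7119


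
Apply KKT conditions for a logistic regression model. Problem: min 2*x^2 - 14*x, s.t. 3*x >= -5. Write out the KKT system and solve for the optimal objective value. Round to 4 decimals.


Step 1: Try lambda = 0 (constraint inactive).
Stationarity: 2*2*x - 14 = 0
x* = 14/(2*2) = 3.5
Check constraint: 3*3.5 = 10.5 >= -5 -- satisfied.
Step 2: Compute optimal value.
f(x*) = 2*3.5^2 - 14*3.5 = -24.5


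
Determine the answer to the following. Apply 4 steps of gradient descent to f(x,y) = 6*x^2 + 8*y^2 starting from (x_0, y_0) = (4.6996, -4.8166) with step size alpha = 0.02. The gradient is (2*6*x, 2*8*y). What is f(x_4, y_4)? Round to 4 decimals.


Gradient descent on f(x,y) = 6*x^2 + 8*y^2.
Starting point: (4.6996, -4.8166), alpha = 0.02
Step 1: grad_x = 2*6*4.6996 = 56.3952, grad_y = 2*8*-4.8166 = -77.0656
  x_1 = 4.6996 - 0.02*56.3952 = 3.5717
  y_1 = -4.8166 - 0.02*-77.0656 = -3.2753
Step 2: grad_x = 2*6*3.5717 = 42.8604, grad_y = 2*8*-3.2753 = -52.4046
  x_2 = 3.5717 - 0.02*42.8604 = 2.7145
  y_2 = -3.2753 - 0.02*-52.4046 = -2.2272
Step 3: grad_x = 2*6*2.7145 = 32.5739, grad_y = 2*8*-2.2272 = -35.6351
  x_3 = 2.7145 - 0.02*32.5739 = 2.063
  y_3 = -2.2272 - 0.02*-35.6351 = -1.5145
Step 4: grad_x = 2*6*2.063 = 24.7561, grad_y = 2*8*-1.5145 = -24.2319
  x_4 = 2.063 - 0.02*24.7561 = 1.5679
  y_4 = -1.5145 - 0.02*-24.2319 = -1.0299
f(1.5679, -1.0299) = 6*1.5679^2 + 8*(-1.0299)^2 = 23.2345


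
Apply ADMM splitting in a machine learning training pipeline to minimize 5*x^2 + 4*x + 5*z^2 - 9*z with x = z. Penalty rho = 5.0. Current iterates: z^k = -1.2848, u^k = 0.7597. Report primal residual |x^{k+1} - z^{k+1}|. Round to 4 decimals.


ADMM iteration with rho = 5.0, z^k = -1.2848, u^k = 0.7597
Step 1: x-update.
Minimize 5*x^2 + 4*x + (5.0/2)*(x + 1.2848 + 0.7597)^2
FOC: (2*5 + 5.0)*x = -4 + 5.0*(-1.2848 - 0.7597)
x^{k+1} = -0.9482
Step 2: z-update.
Minimize 5*z^2 - 9*z + (5.0/2)*(-0.9482 - z + 0.7597)^2
FOC: (2*5 + 5.0)*z = 9 + 5.0*(-0.9482 + 0.7597)
z^{k+1} = 0.5372
Step 3: u-update.
u^{k+1} = 0.7597 - 0.9482 - 0.5372 = -0.7256
Step 4: Primal residual = |-0.9482 - 0.5372| = 1.4853


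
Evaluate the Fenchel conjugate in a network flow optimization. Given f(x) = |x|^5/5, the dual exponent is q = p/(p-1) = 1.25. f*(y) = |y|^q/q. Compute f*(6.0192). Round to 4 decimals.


The conjugate exponent q satisfies 1/p + 1/q = 1.
p = 5, so q = 5/(5 - 1) = 1.25
|y|^q = 6.0192^1.25 = 9.4281
f*(6.0192) = 9.4281 / 1.25 = 7.5425


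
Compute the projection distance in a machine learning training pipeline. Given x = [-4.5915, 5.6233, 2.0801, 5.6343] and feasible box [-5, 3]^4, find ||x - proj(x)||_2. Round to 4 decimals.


Project each component onto [-5, 3].
clip(-4.5915) = -4.5915, clip(5.6233) = 3.0, clip(2.0801) = 2.0801, clip(5.6343) = 3.0
Projection = [-4.5915, 3.0, 2.0801, 3.0]
Squared diffs: [0.0, 6.8817, 0.0, 6.9395]
Distance = sqrt(13.8212) = 3.7177


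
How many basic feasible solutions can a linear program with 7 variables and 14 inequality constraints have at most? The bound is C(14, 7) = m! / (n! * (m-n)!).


Each vertex corresponds to some choice of n active constraints out of m, so the number of vertices is at most C(m, n) = m! / (n!(m-n)!).
m = 14, n = 7
Numerator: 14 * 13 * 12 * 11 * 10 * 9 * 8
Denominator: 7! = 5040
C(14, 7) = 3432


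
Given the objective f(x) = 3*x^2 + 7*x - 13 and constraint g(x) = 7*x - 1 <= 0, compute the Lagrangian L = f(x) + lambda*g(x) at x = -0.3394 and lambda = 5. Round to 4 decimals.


Step 1: Evaluate f(x).
f(-0.3394) = 3*(-0.3394)^2 + 7*(-0.3394) - 13 = -15.0302
Step 2: Evaluate g(x).
g(-0.3394) = 7*-0.3394 - 1 = -3.3758
Step 3: Compute Lagrangian.
L = -15.0302 + 5*-3.3758 = -31.9092


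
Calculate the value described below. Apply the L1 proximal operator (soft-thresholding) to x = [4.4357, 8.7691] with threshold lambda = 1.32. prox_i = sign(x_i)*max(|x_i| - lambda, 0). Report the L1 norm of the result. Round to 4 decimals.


Soft-thresholding with lambda = 1.32:
prox(4.4357) = sign(4.4357)*max(|4.4357| - 1.32, 0) = 3.1157
prox(8.7691) = sign(8.7691)*max(|8.7691| - 1.32, 0) = 7.4491
prox(x) = [3.1157, 7.4491]
||prox(x)||_1 = 3.1157 + 7.4491 = 10.5648


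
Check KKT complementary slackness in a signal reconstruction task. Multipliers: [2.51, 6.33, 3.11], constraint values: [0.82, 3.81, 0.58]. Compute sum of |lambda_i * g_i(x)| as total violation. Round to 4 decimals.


KKT complementary slackness check:
lambda_1 * g_1 = 2.51 * 0.82 = 2.0582
lambda_2 * g_2 = 6.33 * 3.81 = 24.1173
lambda_3 * g_3 = 3.11 * 0.58 = 1.8038
Total violation = 2.0582 + 24.1173 + 1.8038 = 27.9793


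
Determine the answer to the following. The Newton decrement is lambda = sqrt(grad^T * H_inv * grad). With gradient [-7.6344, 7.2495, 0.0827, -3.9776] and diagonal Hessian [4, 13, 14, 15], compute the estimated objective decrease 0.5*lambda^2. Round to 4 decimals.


Step 1: H is diagonal, so H^(-1) * g = [-1.9086, 0.5577, 0.0059, -0.2652].
Step 2: g^T H^(-1) g = sum_i g_i^2 / H_ii
  = (-7.6344)^2/4 + (7.2495)^2/13 + (0.0827)^2/14 + (-3.9776)^2/15
  = 14.571 + 4.0427 + 0.0005 + 1.0548 = 19.669
Step 3: Objective decrease = 0.5 * g^T H^(-1) g = 9.8345


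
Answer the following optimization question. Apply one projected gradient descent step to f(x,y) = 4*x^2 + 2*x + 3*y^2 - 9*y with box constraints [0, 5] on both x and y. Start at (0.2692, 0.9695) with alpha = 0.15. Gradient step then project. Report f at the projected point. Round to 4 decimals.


Step 1: Compute gradient at (0.2692, 0.9695).
grad_x = 2*4*0.2692 + 2 = 4.1536
grad_y = 2*3*0.9695 - 9 = -3.183
Step 2: Gradient step.
x_raw = 0.2692 - 0.15*4.1536 = -0.3538
y_raw = 0.9695 - 0.15*-3.183 = 1.447
Step 3: Project onto [0, 5].
x_proj = clip(-0.3538) = 0.0
y_proj = clip(1.447) = 1.447
Step 4: Evaluate f.
f(0.0, 1.447) = -6.7416


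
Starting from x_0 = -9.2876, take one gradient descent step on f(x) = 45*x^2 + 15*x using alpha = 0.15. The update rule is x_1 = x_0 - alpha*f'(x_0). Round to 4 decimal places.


We compute the gradient at x_0 and apply the update.
f'(x) = 90*x + 15
f'(-9.2876) = 90*-9.2876 + 15 = -820.884
x_1 = -9.2876 - 0.15*-820.884 = 113.845


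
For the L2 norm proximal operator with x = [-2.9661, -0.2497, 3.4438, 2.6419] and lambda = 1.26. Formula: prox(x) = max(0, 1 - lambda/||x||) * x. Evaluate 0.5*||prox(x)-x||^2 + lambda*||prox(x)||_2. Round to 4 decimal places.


Step 1: Compute ||x||.
||x|| = 5.263
Step 2: Compute scaling factor.
scale = max(0, 1 - 1.26/5.263) = 0.7606
Step 3: prox(x) = [-2.256, -0.1899, 2.6193, 2.0094]
||prox(x)|| = 4.003
Step 4: Proximal objective.
0.5*||prox-x||^2 = 0.7938
lambda*||prox|| = 5.0438
Total = 5.8376


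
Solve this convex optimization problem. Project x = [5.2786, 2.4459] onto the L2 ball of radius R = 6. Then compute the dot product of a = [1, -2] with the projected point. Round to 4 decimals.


Step 1: Compute ||x|| (intermediates to 6 decimals).
||x|| = sqrt(5.2786^2 + 2.4459^2) = 5.817735
Step 2: Project.
Since ||x|| <= R, proj = x (no scaling needed).
proj(x) = [5.2786, 2.4459]
Step 3: Dot product.
a^T * proj(x) = 1*5.2786 - 2*2.4459 = 0.3868


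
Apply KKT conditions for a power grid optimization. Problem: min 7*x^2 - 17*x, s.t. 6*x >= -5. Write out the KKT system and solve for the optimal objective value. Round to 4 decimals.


Step 1: Try lambda = 0 (constraint inactive).
Stationarity: 2*7*x - 17 = 0
x* = 17/(2*7) = 17/14 = 1.2143 (rounded; the exact value 17/14 is used below)
Check constraint: 6*1.2143 = 7.2858 >= -5 -- satisfied.
Step 2: Compute optimal value.
f(x*) = 7*(17/14)^2 - 17*(17/14) = -10.3214


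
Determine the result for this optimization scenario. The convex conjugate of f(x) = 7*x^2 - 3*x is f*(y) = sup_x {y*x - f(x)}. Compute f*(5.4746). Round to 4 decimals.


f*(y) = sup_x {y*x - a*x^2 - b*x} = sup_x {(y-b)*x - a*x^2}
FOC: (y - b) - 2a*x = 0 => x* = (y - b)/(2a)
x* = (5.4746 + 3)/(2*7) = 0.6053
f*(5.4746) = (y-b)^2/(4a) = (5.4746 + 3)^2/(4*7)
= 71.8188/28 = 2.565


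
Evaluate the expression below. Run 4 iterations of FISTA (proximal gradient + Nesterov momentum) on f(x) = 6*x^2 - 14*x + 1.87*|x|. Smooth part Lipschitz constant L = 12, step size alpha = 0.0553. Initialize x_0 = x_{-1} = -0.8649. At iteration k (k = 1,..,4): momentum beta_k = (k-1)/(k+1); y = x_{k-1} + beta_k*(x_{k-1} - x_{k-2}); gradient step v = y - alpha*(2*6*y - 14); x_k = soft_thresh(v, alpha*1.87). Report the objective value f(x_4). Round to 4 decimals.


FISTA on f(x) = 6*x^2 - 14*x + 1.87*|x|
L = 12, alpha = 0.0553
Iteration 1: beta = 0.0, y = -0.8649 + 0.0*(-0.8649 + 0.8649) = -0.8649
  grad(y) = -24.3788, v = y - alpha*grad = 0.4832
  prox(v) = soft_thresh(0.4832, 0.1034) = 0.3798
Iteration 2: beta = 0.3333, y = 0.3798 + 0.3333*(0.3798 + 0.8649) = 0.7947
  grad(y) = -4.463, v = y - alpha*grad = 1.0416
  prox(v) = soft_thresh(1.0416, 0.1034) = 0.9381
Iteration 3: beta = 0.5, y = 0.9381 + 0.5*(0.9381 - 0.3798) = 1.2173
  grad(y) = 0.6075, v = y - alpha*grad = 1.1837
  prox(v) = soft_thresh(1.1837, 0.1034) = 1.0803
Iteration 4: beta = 0.6, y = 1.0803 + 0.6*(1.0803 - 0.9381) = 1.1656
  grad(y) = -0.0131, v = y - alpha*grad = 1.1663
  prox(v) = soft_thresh(1.1663, 0.1034) = 1.0629
f(x_4) = 6*1.0629^2 - 14*1.0629 + 1.87*|1.0629| = -6.1144


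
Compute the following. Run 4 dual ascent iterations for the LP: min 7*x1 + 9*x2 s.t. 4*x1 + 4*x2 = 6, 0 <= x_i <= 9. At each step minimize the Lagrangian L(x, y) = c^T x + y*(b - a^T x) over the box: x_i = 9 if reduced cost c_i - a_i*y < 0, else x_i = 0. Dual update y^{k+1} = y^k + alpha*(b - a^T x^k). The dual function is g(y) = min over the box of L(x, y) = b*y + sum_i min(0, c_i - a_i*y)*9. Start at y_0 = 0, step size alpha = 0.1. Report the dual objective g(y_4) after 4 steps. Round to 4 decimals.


Dual ascent for LP: min 7*x1 + 9*x2, 4*x1 + 4*x2 = 6, 0 <= x_i <= 9
Step 1: y^k = 0.0, reduced costs: (7.0, 9.0)
  x^k = (0.0, 0.0), subgradient = b - a^T x = 6.0
  y^{k+1} = 0.0 + 0.1*6.0 = 0.6
Step 2: y^k = 0.6, reduced costs: (4.6, 6.6)
  x^k = (0.0, 0.0), subgradient = b - a^T x = 6.0
  y^{k+1} = 0.6 + 0.1*6.0 = 1.2
Step 3: y^k = 1.2, reduced costs: (2.2, 4.2)
  x^k = (0.0, 0.0), subgradient = b - a^T x = 6.0
  y^{k+1} = 1.2 + 0.1*6.0 = 1.8
Step 4: y^k = 1.8, reduced costs: (-0.2, 1.8)
  x^k = (9.0, 0.0), subgradient = b - a^T x = -30.0
  y^{k+1} = 1.8 + 0.1*-30.0 = -1.2
Dual objective at y_4 = -1.2: reduced costs (11.8, 13.8), box minimizer x = (0.0, 0.0)
g(y_4) = b*y + (c1 - a1*y)*x1 + (c2 - a2*y)*x2 = 6*(-1.2) + 11.8*0.0 + 13.8*0.0 = -7.2 + 0.0 + 0.0 = -7.2


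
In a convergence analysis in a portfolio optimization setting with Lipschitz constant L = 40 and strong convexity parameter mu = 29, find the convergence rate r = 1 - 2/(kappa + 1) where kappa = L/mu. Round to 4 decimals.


Step 1: Compute the condition number.
kappa = L/mu = 40/29 = 1.3793
Step 2: Compute the convergence rate.
r = 1 - 2/(kappa + 1) = 1 - 2*mu/(L + mu) = (L - mu)/(L + mu) = 11/69 = 0.1594


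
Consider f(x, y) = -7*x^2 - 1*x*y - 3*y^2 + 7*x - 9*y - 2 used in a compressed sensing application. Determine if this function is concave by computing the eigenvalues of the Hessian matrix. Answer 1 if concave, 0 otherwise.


The Hessian of f(x,y) = -7*x^2 - 1*x*y - 3*y^2 + 7*x - 9*y - 2 is:
H = [[-14, -1], [-1, -6]]
Trace = -14 - 6 = -20
Determinant = -14*-6 - (-1)^2 = 83
Discriminant = (-20)^2 - 4*83 = 68.0
Eigenvalues: lambda_1 = -14.1231, lambda_2 = -5.8769
The function is concave.

1


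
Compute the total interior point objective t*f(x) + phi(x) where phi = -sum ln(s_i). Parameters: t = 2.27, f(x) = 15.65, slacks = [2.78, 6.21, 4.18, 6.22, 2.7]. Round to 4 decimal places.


Step 1: Compute log-barrier.
ln values: [1.0225, 1.8262, 1.4303, 1.8278, 0.9933]
phi = -(1.0225 + 1.8262 + 1.4303 + 1.8278 + 0.9933) = -7.0999
Step 2: Compute augmented objective.
t*f(x) = 2.27*15.65 = 35.5255
Total = 35.5255 - 7.0999 = 28.4256


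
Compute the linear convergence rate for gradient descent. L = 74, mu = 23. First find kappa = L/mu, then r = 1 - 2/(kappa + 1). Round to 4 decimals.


Step 1: Compute the condition number.
kappa = L/mu = 74/23 = 3.2174
Step 2: Compute the convergence rate.
r = 1 - 2/(kappa + 1) = 1 - 2*mu/(L + mu) = (L - mu)/(L + mu) = 51/97 = 0.5258


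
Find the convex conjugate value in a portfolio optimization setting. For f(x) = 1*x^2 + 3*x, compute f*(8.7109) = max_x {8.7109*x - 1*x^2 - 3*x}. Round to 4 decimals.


f*(y) = sup_x {y*x - a*x^2 - b*x} = sup_x {(y-b)*x - a*x^2}
FOC: (y - b) - 2a*x = 0 => x* = (y - b)/(2a)
x* = (8.7109 - 3)/(2*1) = 2.8555
f*(8.7109) = (y-b)^2/(4a) = (8.7109 - 3)^2/(4*1)
= 32.6144/4 = 8.1536


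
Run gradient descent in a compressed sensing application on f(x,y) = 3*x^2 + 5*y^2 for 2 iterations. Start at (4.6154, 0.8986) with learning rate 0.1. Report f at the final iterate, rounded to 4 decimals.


Gradient descent on f(x,y) = 3*x^2 + 5*y^2.
Starting point: (4.6154, 0.8986), alpha = 0.1
Step 1: grad_x = 2*3*4.6154 = 27.6924, grad_y = 2*5*0.8986 = 8.986
  x_1 = 4.6154 - 0.1*27.6924 = 1.8462
  y_1 = 0.8986 - 0.1*8.986 = 0.0
Step 2: grad_x = 2*3*1.8462 = 11.077, grad_y = 2*5*0.0 = 0.0
  x_2 = 1.8462 - 0.1*11.077 = 0.7385
  y_2 = 0.0 - 0.1*0.0 = 0.0
f(0.7385, 0.0) = 3*0.7385^2 + 5*0.0^2 = 1.636


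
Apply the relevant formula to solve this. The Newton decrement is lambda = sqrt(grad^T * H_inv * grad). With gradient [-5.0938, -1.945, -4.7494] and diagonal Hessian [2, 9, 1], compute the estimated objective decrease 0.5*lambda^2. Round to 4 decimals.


Step 1: H is diagonal, so H^(-1) * g = [-2.5469, -0.2161, -4.7494].
Step 2: g^T H^(-1) g = sum_i g_i^2 / H_ii
  = (-5.0938)^2/2 + (-1.945)^2/9 + (-4.7494)^2/1
  = 12.9734 + 0.4203 + 22.5568 = 35.9505
Step 3: Objective decrease = 0.5 * g^T H^(-1) g = 17.9753


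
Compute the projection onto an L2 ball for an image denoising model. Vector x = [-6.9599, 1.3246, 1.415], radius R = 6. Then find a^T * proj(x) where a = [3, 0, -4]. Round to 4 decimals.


Step 1: Compute ||x|| (intermediates to 6 decimals).
||x|| = sqrt((-6.9599)^2 + 1.3246^2 + 1.415^2) = 7.224749
Step 2: Project.
Since ||x|| > R, scale = R/||x|| = 6/7.224749 = 0.830479, proj(x) = scale * x
proj(x) = [-5.780051, 1.100052, 1.175128]
Step 3: Dot product.
a^T * proj(x) = 3*(-5.780051) + 0*1.100052 - 4*1.175128 = -22.0407


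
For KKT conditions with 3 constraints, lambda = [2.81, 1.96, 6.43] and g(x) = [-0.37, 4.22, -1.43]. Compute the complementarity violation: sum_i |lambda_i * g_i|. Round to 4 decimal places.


KKT complementary slackness check:
lambda_1 * g_1 = 2.81 * -0.37 = -1.0397
lambda_2 * g_2 = 1.96 * 4.22 = 8.2712
lambda_3 * g_3 = 6.43 * -1.43 = -9.1949
Total violation = 1.0397 + 8.2712 + 9.1949 = 18.5058


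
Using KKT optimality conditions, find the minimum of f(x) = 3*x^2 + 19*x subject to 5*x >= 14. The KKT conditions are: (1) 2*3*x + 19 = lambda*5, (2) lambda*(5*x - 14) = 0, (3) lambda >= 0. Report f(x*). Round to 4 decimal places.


Step 1: Try lambda = 0 (constraint inactive).
x_unc = -19/(2*3) = -3.1667
Check: 5*-3.1667 = -15.8335 < 14 -- violated!
Step 2: Constraint must be active: 5*x = 14
x* = 14/5 = 2.8
lambda = (2*3*2.8 + 19)/5 = 7.16
Step 3: Compute optimal value.
f(x*) = 3*2.8^2 + 19*2.8 = 76.72


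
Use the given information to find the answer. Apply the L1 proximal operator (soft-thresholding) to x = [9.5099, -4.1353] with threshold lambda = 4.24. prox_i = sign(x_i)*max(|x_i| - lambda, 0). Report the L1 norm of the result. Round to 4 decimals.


Soft-thresholding with lambda = 4.24:
prox(9.5099) = sign(9.5099)*max(|9.5099| - 4.24, 0) = 5.2699
prox(-4.1353) = sign(-4.1353)*max(|-4.1353| - 4.24, 0) = 0.0
prox(x) = [5.2699, 0.0]
||prox(x)||_1 = 5.2699 + 0.0 = 5.2699


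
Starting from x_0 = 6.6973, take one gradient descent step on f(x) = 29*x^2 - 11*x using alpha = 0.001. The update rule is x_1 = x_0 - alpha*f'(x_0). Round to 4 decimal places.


We compute the gradient at x_0 and apply the update.
f'(x) = 58*x - 11
f'(6.6973) = 58*6.6973 - 11 = 377.4434
x_1 = 6.6973 - 0.001*377.4434 = 6.3199


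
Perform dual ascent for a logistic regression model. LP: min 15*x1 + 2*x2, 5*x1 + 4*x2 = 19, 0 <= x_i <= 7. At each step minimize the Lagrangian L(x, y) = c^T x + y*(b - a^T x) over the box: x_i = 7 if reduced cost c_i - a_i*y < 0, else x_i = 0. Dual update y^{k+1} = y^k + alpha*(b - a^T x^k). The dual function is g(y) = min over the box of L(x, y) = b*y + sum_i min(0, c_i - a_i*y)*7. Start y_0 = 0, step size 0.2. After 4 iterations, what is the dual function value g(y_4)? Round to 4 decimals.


Dual ascent for LP: min 15*x1 + 2*x2, 5*x1 + 4*x2 = 19, 0 <= x_i <= 7
Step 1: y^k = 0.0, reduced costs: (15.0, 2.0)
  x^k = (0.0, 0.0), subgradient = b - a^T x = 19.0
  y^{k+1} = 0.0 + 0.2*19.0 = 3.8
Step 2: y^k = 3.8, reduced costs: (-4.0, -13.2)
  x^k = (7.0, 7.0), subgradient = b - a^T x = -44.0
  y^{k+1} = 3.8 + 0.2*-44.0 = -5.0
Step 3: y^k = -5.0, reduced costs: (40.0, 22.0)
  x^k = (0.0, 0.0), subgradient = b - a^T x = 19.0
  y^{k+1} = -5.0 + 0.2*19.0 = -1.2
Step 4: y^k = -1.2, reduced costs: (21.0, 6.8)
  x^k = (0.0, 0.0), subgradient = b - a^T x = 19.0
  y^{k+1} = -1.2 + 0.2*19.0 = 2.6
Dual objective at y_4 = 2.6: reduced costs (2.0, -8.4), box minimizer x = (0.0, 7.0)
g(y_4) = b*y + (c1 - a1*y)*x1 + (c2 - a2*y)*x2 = 19*2.6 + 2.0*0.0 + (-8.4)*7.0 = 49.4 + 0.0 - 58.8 = -9.4


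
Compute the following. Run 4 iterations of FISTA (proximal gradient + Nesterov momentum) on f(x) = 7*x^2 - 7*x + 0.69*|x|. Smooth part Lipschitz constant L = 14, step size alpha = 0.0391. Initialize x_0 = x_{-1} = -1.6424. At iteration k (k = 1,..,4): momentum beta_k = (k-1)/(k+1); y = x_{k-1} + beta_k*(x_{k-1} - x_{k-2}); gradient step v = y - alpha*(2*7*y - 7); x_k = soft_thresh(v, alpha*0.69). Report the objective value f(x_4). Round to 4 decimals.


FISTA on f(x) = 7*x^2 - 7*x + 0.69*|x|
L = 14, alpha = 0.0391
Iteration 1: beta = 0.0, y = -1.6424 + 0.0*(-1.6424 + 1.6424) = -1.6424
  grad(y) = -29.9936, v = y - alpha*grad = -0.4697
  prox(v) = soft_thresh(-0.4697, 0.027) = -0.4427
Iteration 2: beta = 0.3333, y = -0.4427 + 0.3333*(-0.4427 + 1.6424) = -0.0428
  grad(y) = -7.5987, v = y - alpha*grad = 0.2543
  prox(v) = soft_thresh(0.2543, 0.027) = 0.2274
Iteration 3: beta = 0.5, y = 0.2274 + 0.5*(0.2274 + 0.4427) = 0.5624
  grad(y) = 0.8734, v = y - alpha*grad = 0.5282
  prox(v) = soft_thresh(0.5282, 0.027) = 0.5013
Iteration 4: beta = 0.6, y = 0.5013 + 0.6*(0.5013 - 0.2274) = 0.6656
  grad(y) = 2.3183, v = y - alpha*grad = 0.5749
  prox(v) = soft_thresh(0.5749, 0.027) = 0.548
f(x_4) = 7*0.548^2 - 7*0.548 + 0.69*|0.548| = -1.3558
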